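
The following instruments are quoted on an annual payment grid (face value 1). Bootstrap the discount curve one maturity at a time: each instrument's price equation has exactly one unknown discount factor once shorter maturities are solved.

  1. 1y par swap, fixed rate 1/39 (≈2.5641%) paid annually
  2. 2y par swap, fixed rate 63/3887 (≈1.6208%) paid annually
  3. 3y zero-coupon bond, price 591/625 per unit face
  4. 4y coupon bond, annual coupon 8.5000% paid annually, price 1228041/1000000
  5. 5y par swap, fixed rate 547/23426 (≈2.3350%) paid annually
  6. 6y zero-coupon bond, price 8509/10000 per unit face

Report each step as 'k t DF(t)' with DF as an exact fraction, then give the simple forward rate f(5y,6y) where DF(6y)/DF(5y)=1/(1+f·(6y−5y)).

1 1 39/40
2 2 1937/2000
3 3 591/625
4 4 1811/2000
5 5 4453/5000
6 6 8509/10000
f(5y,6y) = ((4453/5000)/(8509/10000) − 1)/(1) = 397/8509 ≈ 4.6656%

step 1 [1y] swap r/1=1/39: DF=(1 − 1/39·(0))/(1+1/39) = 39/40 ≈ 0.975000
step 2 [2y] swap r/1=63/3887: DF=(1 − 63/3887·(0.975000))/(1+63/3887) = 1937/2000 ≈ 0.968500
step 3 [3y] zero: DF = P = 591/625 ≈ 0.945600
step 4 [4y] bond c/1=17/200: DF=(1228041/1000000 − 17/200·(0.975000+0.968500+0.945600))/(1+17/200) = 1811/2000 ≈ 0.905500
step 5 [5y] swap r/1=547/23426: DF=(1 − 547/23426·(0.975000+0.968500+0.945600+0.905500))/(1+547/23426) = 4453/5000 ≈ 0.890600
step 6 [6y] zero: DF = P = 8509/10000 ≈ 0.850900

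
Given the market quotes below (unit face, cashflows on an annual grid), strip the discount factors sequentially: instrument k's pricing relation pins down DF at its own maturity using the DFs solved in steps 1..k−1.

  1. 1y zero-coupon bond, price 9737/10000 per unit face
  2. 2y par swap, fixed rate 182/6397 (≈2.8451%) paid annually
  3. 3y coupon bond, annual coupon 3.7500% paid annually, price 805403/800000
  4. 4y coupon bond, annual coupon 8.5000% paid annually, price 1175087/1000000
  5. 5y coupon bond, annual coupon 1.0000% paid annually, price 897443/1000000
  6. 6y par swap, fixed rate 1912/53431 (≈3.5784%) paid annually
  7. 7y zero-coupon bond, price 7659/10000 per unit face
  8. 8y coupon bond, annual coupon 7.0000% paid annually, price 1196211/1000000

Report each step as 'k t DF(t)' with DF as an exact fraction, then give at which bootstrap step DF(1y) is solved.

1 1 9737/10000
2 2 4727/5000
3 3 901/1000
4 4 8621/10000
5 5 8521/10000
6 6 1011/1250
7 7 7659/10000
8 8 7183/10000
DF(1y) is solved at step 1

step 1 [1y] zero: DF = P = 9737/10000 ≈ 0.973700
step 2 [2y] swap r/1=182/6397: DF=(1 − 182/6397·(0.973700))/(1+182/6397) = 4727/5000 ≈ 0.945400
step 3 [3y] bond c/1=3/80: DF=(805403/800000 − 3/80·(0.973700+0.945400))/(1+3/80) = 901/1000 ≈ 0.901000
step 4 [4y] bond c/1=17/200: DF=(1175087/1000000 − 17/200·(0.973700+0.945400+0.901000))/(1+17/200) = 8621/10000 ≈ 0.862100
step 5 [5y] bond c/1=1/100: DF=(897443/1000000 − 1/100·(0.973700+0.945400+0.901000+0.862100))/(1+1/100) = 8521/10000 ≈ 0.852100
step 6 [6y] swap r/1=1912/53431: DF=(1 − 1912/53431·(0.973700+0.945400+0.901000+0.862100+0.852100))/(1+1912/53431) = 1011/1250 ≈ 0.808800
step 7 [7y] zero: DF = P = 7659/10000 ≈ 0.765900
step 8 [8y] bond c/1=7/100: DF=(1196211/1000000 − 7/100·(0.973700+0.945400+0.901000+0.862100+0.852100+0.808800+0.765900))/(1+7/100) = 7183/10000 ≈ 0.718300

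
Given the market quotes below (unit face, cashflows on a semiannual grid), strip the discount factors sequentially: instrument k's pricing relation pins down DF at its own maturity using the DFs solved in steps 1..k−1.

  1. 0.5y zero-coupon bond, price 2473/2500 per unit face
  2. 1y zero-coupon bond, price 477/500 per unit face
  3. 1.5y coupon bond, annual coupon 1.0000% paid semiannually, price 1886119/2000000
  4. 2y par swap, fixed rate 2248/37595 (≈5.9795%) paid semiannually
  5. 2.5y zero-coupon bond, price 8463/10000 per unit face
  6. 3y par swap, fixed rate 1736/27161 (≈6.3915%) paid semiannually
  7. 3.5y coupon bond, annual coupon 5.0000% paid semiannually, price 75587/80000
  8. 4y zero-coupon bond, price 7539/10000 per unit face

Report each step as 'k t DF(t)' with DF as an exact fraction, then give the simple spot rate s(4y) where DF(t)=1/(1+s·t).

step 1 [0.5y] zero: DF = P = 2473/2500 ≈ 0.989200
step 2 [1y] zero: DF = P = 477/500 ≈ 0.954000
step 3 [1.5y] bond c/2=1/200: DF=(1886119/2000000 − 1/200·(0.989200+0.954000))/(1+1/200) = 9287/10000 ≈ 0.928700
step 4 [2y] swap r/2=1124/37595: DF=(1 − 1124/37595·(0.989200+0.954000+0.928700))/(1+1124/37595) = 2219/2500 ≈ 0.887600
step 5 [2.5y] zero: DF = P = 8463/10000 ≈ 0.846300
step 6 [3y] swap r/2=868/27161: DF=(1 − 868/27161·(0.989200+0.954000+0.928700+0.887600+0.846300))/(1+868/27161) = 1033/1250 ≈ 0.826400
step 7 [3.5y] bond c/2=1/40: DF=(75587/80000 − 1/40·(0.989200+0.954000+0.928700+0.887600+0.846300+0.826400))/(1+1/40) = 7893/10000 ≈ 0.789300
step 8 [4y] zero: DF = P = 7539/10000 ≈ 0.753900

1 1/2 2473/2500
2 1 477/500
3 3/2 9287/10000
4 2 2219/2500
5 5/2 8463/10000
6 3 1033/1250
7 7/2 7893/10000
8 4 7539/10000
s(4y) = (1/(7539/10000) − 1)/(4) = 2461/30156 ≈ 8.1609%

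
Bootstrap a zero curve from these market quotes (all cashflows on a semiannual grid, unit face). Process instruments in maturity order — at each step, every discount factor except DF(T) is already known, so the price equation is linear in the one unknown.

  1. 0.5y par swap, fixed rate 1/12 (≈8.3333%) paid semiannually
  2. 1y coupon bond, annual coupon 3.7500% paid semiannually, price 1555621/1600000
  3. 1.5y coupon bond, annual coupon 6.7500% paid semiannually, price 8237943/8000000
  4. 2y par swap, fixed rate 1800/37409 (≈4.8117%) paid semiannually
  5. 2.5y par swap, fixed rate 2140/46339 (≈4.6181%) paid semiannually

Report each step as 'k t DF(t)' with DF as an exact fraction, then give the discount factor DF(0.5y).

1 1/2 24/25
2 1 9367/10000
3 3/2 4671/5000
4 2 91/100
5 5/2 893/1000
DF(0.5y) = 24/25 ≈ 0.960000

step 1 [0.5y] swap r/2=1/24: DF=(1 − 1/24·(0))/(1+1/24) = 24/25 ≈ 0.960000
step 2 [1y] bond c/2=3/160: DF=(1555621/1600000 − 3/160·(0.960000))/(1+3/160) = 9367/10000 ≈ 0.936700
step 3 [1.5y] bond c/2=27/800: DF=(8237943/8000000 − 27/800·(0.960000+0.936700))/(1+27/800) = 4671/5000 ≈ 0.934200
step 4 [2y] swap r/2=900/37409: DF=(1 − 900/37409·(0.960000+0.936700+0.934200))/(1+900/37409) = 91/100 ≈ 0.910000
step 5 [2.5y] swap r/2=1070/46339: DF=(1 − 1070/46339·(0.960000+0.936700+0.934200+0.910000))/(1+1070/46339) = 893/1000 ≈ 0.893000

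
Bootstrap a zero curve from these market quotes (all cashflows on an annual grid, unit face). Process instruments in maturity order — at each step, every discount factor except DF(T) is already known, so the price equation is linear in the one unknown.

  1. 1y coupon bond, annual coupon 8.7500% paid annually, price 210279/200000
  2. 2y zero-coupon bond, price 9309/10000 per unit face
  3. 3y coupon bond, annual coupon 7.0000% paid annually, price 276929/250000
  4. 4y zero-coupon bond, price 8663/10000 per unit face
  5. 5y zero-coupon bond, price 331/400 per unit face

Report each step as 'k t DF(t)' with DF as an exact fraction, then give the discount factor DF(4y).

1 1 2417/2500
2 2 9309/10000
3 3 9111/10000
4 4 8663/10000
5 5 331/400
DF(4y) = 8663/10000 ≈ 0.866300

step 1 [1y] bond c/1=7/80: DF=(210279/200000 − 7/80·(0))/(1+7/80) = 2417/2500 ≈ 0.966800
step 2 [2y] zero: DF = P = 9309/10000 ≈ 0.930900
step 3 [3y] bond c/1=7/100: DF=(276929/250000 − 7/100·(0.966800+0.930900))/(1+7/100) = 9111/10000 ≈ 0.911100
step 4 [4y] zero: DF = P = 8663/10000 ≈ 0.866300
step 5 [5y] zero: DF = P = 331/400 ≈ 0.827500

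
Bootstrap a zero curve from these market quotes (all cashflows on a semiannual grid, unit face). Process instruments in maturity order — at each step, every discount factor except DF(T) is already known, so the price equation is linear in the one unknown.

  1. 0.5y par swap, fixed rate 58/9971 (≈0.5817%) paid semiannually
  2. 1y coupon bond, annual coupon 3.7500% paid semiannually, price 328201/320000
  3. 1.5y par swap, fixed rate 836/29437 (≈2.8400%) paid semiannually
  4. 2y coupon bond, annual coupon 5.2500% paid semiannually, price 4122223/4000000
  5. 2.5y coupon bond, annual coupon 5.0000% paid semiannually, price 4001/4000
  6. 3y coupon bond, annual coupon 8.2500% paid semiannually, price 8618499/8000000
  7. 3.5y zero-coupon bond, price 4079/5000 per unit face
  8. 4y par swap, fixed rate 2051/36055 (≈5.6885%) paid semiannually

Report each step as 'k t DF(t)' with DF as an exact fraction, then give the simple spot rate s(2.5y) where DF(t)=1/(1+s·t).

1 1/2 9971/10000
2 1 2471/2500
3 3/2 4791/5000
4 2 9289/10000
5 5/2 4407/5000
6 3 8463/10000
7 7/2 4079/5000
8 4 7949/10000
s(2.5y) = (1/(4407/5000) − 1)/(5/2) = 1186/22035 ≈ 5.3823%

step 1 [0.5y] swap r/2=29/9971: DF=(1 − 29/9971·(0))/(1+29/9971) = 9971/10000 ≈ 0.997100
step 2 [1y] bond c/2=3/160: DF=(328201/320000 − 3/160·(0.997100))/(1+3/160) = 2471/2500 ≈ 0.988400
step 3 [1.5y] swap r/2=418/29437: DF=(1 − 418/29437·(0.997100+0.988400))/(1+418/29437) = 4791/5000 ≈ 0.958200
step 4 [2y] bond c/2=21/800: DF=(4122223/4000000 − 21/800·(0.997100+0.988400+0.958200))/(1+21/800) = 9289/10000 ≈ 0.928900
step 5 [2.5y] bond c/2=1/40: DF=(4001/4000 − 1/40·(0.997100+0.988400+0.958200+0.928900))/(1+1/40) = 4407/5000 ≈ 0.881400
step 6 [3y] bond c/2=33/800: DF=(8618499/8000000 − 33/800·(0.997100+0.988400+0.958200+0.928900+0.881400))/(1+33/800) = 8463/10000 ≈ 0.846300
step 7 [3.5y] zero: DF = P = 4079/5000 ≈ 0.815800
step 8 [4y] swap r/2=2051/72110: DF=(1 − 2051/72110·(0.997100+0.988400+0.958200+0.928900+0.881400+0.846300+0.815800))/(1+2051/72110) = 7949/10000 ≈ 0.794900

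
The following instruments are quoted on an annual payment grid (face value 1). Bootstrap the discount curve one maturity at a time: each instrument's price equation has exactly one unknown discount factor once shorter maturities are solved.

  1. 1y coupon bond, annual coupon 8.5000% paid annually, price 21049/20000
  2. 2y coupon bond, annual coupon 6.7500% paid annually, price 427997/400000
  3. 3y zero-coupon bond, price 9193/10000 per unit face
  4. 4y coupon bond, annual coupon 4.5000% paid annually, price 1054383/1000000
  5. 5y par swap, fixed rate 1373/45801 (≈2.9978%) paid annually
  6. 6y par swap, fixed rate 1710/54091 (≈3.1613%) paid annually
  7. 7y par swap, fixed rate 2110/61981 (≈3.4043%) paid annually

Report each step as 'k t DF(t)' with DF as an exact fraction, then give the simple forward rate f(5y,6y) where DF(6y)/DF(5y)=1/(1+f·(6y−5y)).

1 1 97/100
2 2 941/1000
3 3 9193/10000
4 4 8871/10000
5 5 8627/10000
6 6 829/1000
7 7 789/1000
f(5y,6y) = ((8627/10000)/(829/1000) − 1)/(1) = 337/8290 ≈ 4.0651%

step 1 [1y] bond c/1=17/200: DF=(21049/20000 − 17/200·(0))/(1+17/200) = 97/100 ≈ 0.970000
step 2 [2y] bond c/1=27/400: DF=(427997/400000 − 27/400·(0.970000))/(1+27/400) = 941/1000 ≈ 0.941000
step 3 [3y] zero: DF = P = 9193/10000 ≈ 0.919300
step 4 [4y] bond c/1=9/200: DF=(1054383/1000000 − 9/200·(0.970000+0.941000+0.919300))/(1+9/200) = 8871/10000 ≈ 0.887100
step 5 [5y] swap r/1=1373/45801: DF=(1 − 1373/45801·(0.970000+0.941000+0.919300+0.887100))/(1+1373/45801) = 8627/10000 ≈ 0.862700
step 6 [6y] swap r/1=1710/54091: DF=(1 − 1710/54091·(0.970000+0.941000+0.919300+0.887100+0.862700))/(1+1710/54091) = 829/1000 ≈ 0.829000
step 7 [7y] swap r/1=2110/61981: DF=(1 − 2110/61981·(0.970000+0.941000+0.919300+0.887100+0.862700+0.829000))/(1+2110/61981) = 789/1000 ≈ 0.789000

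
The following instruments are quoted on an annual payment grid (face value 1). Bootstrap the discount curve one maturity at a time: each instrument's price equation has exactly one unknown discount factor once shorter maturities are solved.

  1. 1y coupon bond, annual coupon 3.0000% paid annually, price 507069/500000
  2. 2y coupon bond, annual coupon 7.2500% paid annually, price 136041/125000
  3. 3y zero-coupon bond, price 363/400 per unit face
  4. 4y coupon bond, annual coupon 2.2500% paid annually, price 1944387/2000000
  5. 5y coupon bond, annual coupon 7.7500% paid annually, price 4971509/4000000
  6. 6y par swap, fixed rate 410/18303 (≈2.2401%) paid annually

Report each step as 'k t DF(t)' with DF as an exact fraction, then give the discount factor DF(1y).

step 1 [1y] bond c/1=3/100: DF=(507069/500000 − 3/100·(0))/(1+3/100) = 4923/5000 ≈ 0.984600
step 2 [2y] bond c/1=29/400: DF=(136041/125000 − 29/400·(0.984600))/(1+29/400) = 4741/5000 ≈ 0.948200
step 3 [3y] zero: DF = P = 363/400 ≈ 0.907500
step 4 [4y] bond c/1=9/400: DF=(1944387/2000000 − 9/400·(0.984600+0.948200+0.907500))/(1+9/400) = 8883/10000 ≈ 0.888300
step 5 [5y] bond c/1=31/400: DF=(4971509/4000000 − 31/400·(0.984600+0.948200+0.907500+0.888300))/(1+31/400) = 8853/10000 ≈ 0.885300
step 6 [6y] swap r/1=410/18303: DF=(1 − 410/18303·(0.984600+0.948200+0.907500+0.888300+0.885300))/(1+410/18303) = 877/1000 ≈ 0.877000

1 1 4923/5000
2 2 4741/5000
3 3 363/400
4 4 8883/10000
5 5 8853/10000
6 6 877/1000
DF(1y) = 4923/5000 ≈ 0.984600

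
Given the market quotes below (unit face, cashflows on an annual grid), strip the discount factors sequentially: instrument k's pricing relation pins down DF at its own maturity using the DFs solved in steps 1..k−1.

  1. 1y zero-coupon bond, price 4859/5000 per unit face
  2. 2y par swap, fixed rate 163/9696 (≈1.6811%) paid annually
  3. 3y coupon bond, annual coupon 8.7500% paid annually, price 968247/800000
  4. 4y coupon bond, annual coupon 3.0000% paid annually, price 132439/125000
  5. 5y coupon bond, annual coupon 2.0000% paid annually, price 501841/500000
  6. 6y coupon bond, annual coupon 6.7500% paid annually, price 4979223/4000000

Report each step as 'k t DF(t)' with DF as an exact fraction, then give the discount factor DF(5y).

1 1 4859/5000
2 2 4837/5000
3 3 9569/10000
4 4 9443/10000
5 5 9087/10000
6 6 4329/5000
DF(5y) = 9087/10000 ≈ 0.908700

step 1 [1y] zero: DF = P = 4859/5000 ≈ 0.971800
step 2 [2y] swap r/1=163/9696: DF=(1 − 163/9696·(0.971800))/(1+163/9696) = 4837/5000 ≈ 0.967400
step 3 [3y] bond c/1=7/80: DF=(968247/800000 − 7/80·(0.971800+0.967400))/(1+7/80) = 9569/10000 ≈ 0.956900
step 4 [4y] bond c/1=3/100: DF=(132439/125000 − 3/100·(0.971800+0.967400+0.956900))/(1+3/100) = 9443/10000 ≈ 0.944300
step 5 [5y] bond c/1=1/50: DF=(501841/500000 − 1/50·(0.971800+0.967400+0.956900+0.944300))/(1+1/50) = 9087/10000 ≈ 0.908700
step 6 [6y] bond c/1=27/400: DF=(4979223/4000000 − 27/400·(0.971800+0.967400+0.956900+0.944300+0.908700))/(1+27/400) = 4329/5000 ≈ 0.865800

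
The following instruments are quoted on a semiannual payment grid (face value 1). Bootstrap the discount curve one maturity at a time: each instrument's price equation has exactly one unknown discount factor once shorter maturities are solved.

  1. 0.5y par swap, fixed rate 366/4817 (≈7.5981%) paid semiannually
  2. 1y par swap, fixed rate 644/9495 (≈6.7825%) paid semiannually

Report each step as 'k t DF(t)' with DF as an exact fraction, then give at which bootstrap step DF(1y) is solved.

1 1/2 4817/5000
2 1 2339/2500
DF(1y) is solved at step 2

step 1 [0.5y] swap r/2=183/4817: DF=(1 − 183/4817·(0))/(1+183/4817) = 4817/5000 ≈ 0.963400
step 2 [1y] swap r/2=322/9495: DF=(1 − 322/9495·(0.963400))/(1+322/9495) = 2339/2500 ≈ 0.935600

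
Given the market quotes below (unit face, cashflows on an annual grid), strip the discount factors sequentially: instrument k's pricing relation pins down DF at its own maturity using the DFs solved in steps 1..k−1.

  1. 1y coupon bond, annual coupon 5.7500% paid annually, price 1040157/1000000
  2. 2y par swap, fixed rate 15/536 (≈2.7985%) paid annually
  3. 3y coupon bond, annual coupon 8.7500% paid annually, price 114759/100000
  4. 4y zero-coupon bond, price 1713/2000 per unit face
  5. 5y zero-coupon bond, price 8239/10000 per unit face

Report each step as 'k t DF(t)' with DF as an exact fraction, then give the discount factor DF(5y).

1 1 2459/2500
2 2 473/500
3 3 9/10
4 4 1713/2000
5 5 8239/10000
DF(5y) = 8239/10000 ≈ 0.823900

step 1 [1y] bond c/1=23/400: DF=(1040157/1000000 − 23/400·(0))/(1+23/400) = 2459/2500 ≈ 0.983600
step 2 [2y] swap r/1=15/536: DF=(1 − 15/536·(0.983600))/(1+15/536) = 473/500 ≈ 0.946000
step 3 [3y] bond c/1=7/80: DF=(114759/100000 − 7/80·(0.983600+0.946000))/(1+7/80) = 9/10 ≈ 0.900000
step 4 [4y] zero: DF = P = 1713/2000 ≈ 0.856500
step 5 [5y] zero: DF = P = 8239/10000 ≈ 0.823900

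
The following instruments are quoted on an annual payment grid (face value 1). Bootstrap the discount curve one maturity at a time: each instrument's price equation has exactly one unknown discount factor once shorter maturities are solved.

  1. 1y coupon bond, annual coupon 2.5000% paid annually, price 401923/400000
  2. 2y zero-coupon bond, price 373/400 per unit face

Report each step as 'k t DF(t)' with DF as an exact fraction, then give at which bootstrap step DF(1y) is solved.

1 1 9803/10000
2 2 373/400
DF(1y) is solved at step 1

step 1 [1y] bond c/1=1/40: DF=(401923/400000 − 1/40·(0))/(1+1/40) = 9803/10000 ≈ 0.980300
step 2 [2y] zero: DF = P = 373/400 ≈ 0.932500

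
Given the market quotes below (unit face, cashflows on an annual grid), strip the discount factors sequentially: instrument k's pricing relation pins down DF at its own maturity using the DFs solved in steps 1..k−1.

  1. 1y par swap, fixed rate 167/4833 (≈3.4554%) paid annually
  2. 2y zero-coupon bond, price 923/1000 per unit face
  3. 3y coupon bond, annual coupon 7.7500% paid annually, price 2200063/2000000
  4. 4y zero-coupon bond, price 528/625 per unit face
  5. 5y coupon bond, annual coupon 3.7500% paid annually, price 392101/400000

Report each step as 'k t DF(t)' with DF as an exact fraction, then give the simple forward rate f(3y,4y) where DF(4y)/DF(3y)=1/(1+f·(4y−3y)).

step 1 [1y] swap r/1=167/4833: DF=(1 − 167/4833·(0))/(1+167/4833) = 4833/5000 ≈ 0.966600
step 2 [2y] zero: DF = P = 923/1000 ≈ 0.923000
step 3 [3y] bond c/1=31/400: DF=(2200063/2000000 − 31/400·(0.966600+0.923000))/(1+31/400) = 177/200 ≈ 0.885000
step 4 [4y] zero: DF = P = 528/625 ≈ 0.844800
step 5 [5y] bond c/1=3/80: DF=(392101/400000 − 3/80·(0.966600+0.923000+0.885000+0.844800))/(1+3/80) = 407/500 ≈ 0.814000

1 1 4833/5000
2 2 923/1000
3 3 177/200
4 4 528/625
5 5 407/500
f(3y,4y) = ((177/200)/(528/625) − 1)/(1) = 67/1408 ≈ 4.7585%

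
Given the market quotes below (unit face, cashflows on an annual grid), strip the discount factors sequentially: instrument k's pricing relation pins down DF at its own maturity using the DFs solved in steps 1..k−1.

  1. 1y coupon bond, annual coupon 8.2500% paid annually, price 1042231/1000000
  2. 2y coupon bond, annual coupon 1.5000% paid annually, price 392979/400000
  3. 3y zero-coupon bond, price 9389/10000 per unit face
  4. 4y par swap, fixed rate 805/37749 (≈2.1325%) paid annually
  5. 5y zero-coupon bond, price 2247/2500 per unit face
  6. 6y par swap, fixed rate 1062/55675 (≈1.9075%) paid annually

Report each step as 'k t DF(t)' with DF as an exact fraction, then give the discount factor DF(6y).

step 1 [1y] bond c/1=33/400: DF=(1042231/1000000 − 33/400·(0))/(1+33/400) = 2407/2500 ≈ 0.962800
step 2 [2y] bond c/1=3/200: DF=(392979/400000 − 3/200·(0.962800))/(1+3/200) = 9537/10000 ≈ 0.953700
step 3 [3y] zero: DF = P = 9389/10000 ≈ 0.938900
step 4 [4y] swap r/1=805/37749: DF=(1 − 805/37749·(0.962800+0.953700+0.938900))/(1+805/37749) = 1839/2000 ≈ 0.919500
step 5 [5y] zero: DF = P = 2247/2500 ≈ 0.898800
step 6 [6y] swap r/1=1062/55675: DF=(1 − 1062/55675·(0.962800+0.953700+0.938900+0.919500+0.898800))/(1+1062/55675) = 4469/5000 ≈ 0.893800

1 1 2407/2500
2 2 9537/10000
3 3 9389/10000
4 4 1839/2000
5 5 2247/2500
6 6 4469/5000
DF(6y) = 4469/5000 ≈ 0.893800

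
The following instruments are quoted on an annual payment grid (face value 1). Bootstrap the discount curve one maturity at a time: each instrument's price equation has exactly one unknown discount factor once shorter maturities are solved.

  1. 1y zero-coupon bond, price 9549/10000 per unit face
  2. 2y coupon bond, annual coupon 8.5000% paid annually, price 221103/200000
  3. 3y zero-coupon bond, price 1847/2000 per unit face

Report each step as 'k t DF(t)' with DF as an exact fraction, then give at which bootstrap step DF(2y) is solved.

1 1 9549/10000
2 2 9441/10000
3 3 1847/2000
DF(2y) is solved at step 2

step 1 [1y] zero: DF = P = 9549/10000 ≈ 0.954900
step 2 [2y] bond c/1=17/200: DF=(221103/200000 − 17/200·(0.954900))/(1+17/200) = 9441/10000 ≈ 0.944100
step 3 [3y] zero: DF = P = 1847/2000 ≈ 0.923500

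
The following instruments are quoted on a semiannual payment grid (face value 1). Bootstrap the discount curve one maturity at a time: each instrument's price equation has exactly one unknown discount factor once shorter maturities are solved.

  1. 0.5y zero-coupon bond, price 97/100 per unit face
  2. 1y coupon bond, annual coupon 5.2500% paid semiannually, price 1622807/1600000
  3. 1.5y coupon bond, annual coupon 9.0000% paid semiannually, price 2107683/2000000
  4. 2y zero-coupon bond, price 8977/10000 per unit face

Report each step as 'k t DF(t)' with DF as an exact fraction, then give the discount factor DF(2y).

1 1/2 97/100
2 1 1927/2000
3 3/2 2313/2500
4 2 8977/10000
DF(2y) = 8977/10000 ≈ 0.897700

step 1 [0.5y] zero: DF = P = 97/100 ≈ 0.970000
step 2 [1y] bond c/2=21/800: DF=(1622807/1600000 − 21/800·(0.970000))/(1+21/800) = 1927/2000 ≈ 0.963500
step 3 [1.5y] bond c/2=9/200: DF=(2107683/2000000 − 9/200·(0.970000+0.963500))/(1+9/200) = 2313/2500 ≈ 0.925200
step 4 [2y] zero: DF = P = 8977/10000 ≈ 0.897700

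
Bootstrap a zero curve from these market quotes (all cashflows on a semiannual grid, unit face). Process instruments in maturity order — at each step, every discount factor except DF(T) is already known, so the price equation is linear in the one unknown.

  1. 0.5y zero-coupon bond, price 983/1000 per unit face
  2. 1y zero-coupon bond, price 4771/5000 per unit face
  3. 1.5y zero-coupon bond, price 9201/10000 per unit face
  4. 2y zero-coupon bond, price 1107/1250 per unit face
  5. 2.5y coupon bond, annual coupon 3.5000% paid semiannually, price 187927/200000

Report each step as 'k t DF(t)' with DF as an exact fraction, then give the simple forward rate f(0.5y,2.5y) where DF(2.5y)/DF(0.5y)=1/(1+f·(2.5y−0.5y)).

step 1 [0.5y] zero: DF = P = 983/1000 ≈ 0.983000
step 2 [1y] zero: DF = P = 4771/5000 ≈ 0.954200
step 3 [1.5y] zero: DF = P = 9201/10000 ≈ 0.920100
step 4 [2y] zero: DF = P = 1107/1250 ≈ 0.885600
step 5 [2.5y] bond c/2=7/400: DF=(187927/200000 − 7/400·(0.983000+0.954200+0.920100+0.885600))/(1+7/400) = 8591/10000 ≈ 0.859100

1 1/2 983/1000
2 1 4771/5000
3 3/2 9201/10000
4 2 1107/1250
5 5/2 8591/10000
f(0.5y,2.5y) = ((983/1000)/(8591/10000) − 1)/(2) = 1239/17182 ≈ 7.2110%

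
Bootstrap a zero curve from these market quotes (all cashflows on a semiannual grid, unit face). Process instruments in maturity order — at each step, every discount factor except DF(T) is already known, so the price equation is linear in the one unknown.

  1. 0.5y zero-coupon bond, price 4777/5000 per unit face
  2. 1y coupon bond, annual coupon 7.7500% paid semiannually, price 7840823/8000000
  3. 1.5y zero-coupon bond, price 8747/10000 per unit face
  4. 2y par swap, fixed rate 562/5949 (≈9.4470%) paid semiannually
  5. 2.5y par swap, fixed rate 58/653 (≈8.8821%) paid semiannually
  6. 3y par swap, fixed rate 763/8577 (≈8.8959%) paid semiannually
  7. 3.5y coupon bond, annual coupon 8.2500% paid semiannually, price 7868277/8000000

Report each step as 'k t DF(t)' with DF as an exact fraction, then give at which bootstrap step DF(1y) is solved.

1 1/2 4777/5000
2 1 9079/10000
3 3/2 8747/10000
4 2 4157/5000
5 5/2 8057/10000
6 3 7711/10000
7 7/2 7407/10000
DF(1y) is solved at step 2

step 1 [0.5y] zero: DF = P = 4777/5000 ≈ 0.955400
step 2 [1y] bond c/2=31/800: DF=(7840823/8000000 − 31/800·(0.955400))/(1+31/800) = 9079/10000 ≈ 0.907900
step 3 [1.5y] zero: DF = P = 8747/10000 ≈ 0.874700
step 4 [2y] swap r/2=281/5949: DF=(1 − 281/5949·(0.955400+0.907900+0.874700))/(1+281/5949) = 4157/5000 ≈ 0.831400
step 5 [2.5y] swap r/2=29/653: DF=(1 − 29/653·(0.955400+0.907900+0.874700+0.831400))/(1+29/653) = 8057/10000 ≈ 0.805700
step 6 [3y] swap r/2=763/17154: DF=(1 − 763/17154·(0.955400+0.907900+0.874700+0.831400+0.805700))/(1+763/17154) = 7711/10000 ≈ 0.771100
step 7 [3.5y] bond c/2=33/800: DF=(7868277/8000000 − 33/800·(0.955400+0.907900+0.874700+0.831400+0.805700+0.771100))/(1+33/800) = 7407/10000 ≈ 0.740700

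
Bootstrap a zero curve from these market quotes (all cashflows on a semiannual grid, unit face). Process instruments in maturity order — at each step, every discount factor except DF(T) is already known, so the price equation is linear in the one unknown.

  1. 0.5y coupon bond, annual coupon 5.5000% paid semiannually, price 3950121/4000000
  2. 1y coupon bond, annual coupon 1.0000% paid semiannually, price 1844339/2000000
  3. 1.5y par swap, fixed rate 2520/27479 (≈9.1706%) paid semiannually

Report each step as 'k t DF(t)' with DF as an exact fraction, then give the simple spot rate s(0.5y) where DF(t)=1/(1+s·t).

1 1/2 9611/10000
2 1 1141/1250
3 3/2 437/500
s(0.5y) = (1/(9611/10000) − 1)/(1/2) = 778/9611 ≈ 8.0949%

step 1 [0.5y] bond c/2=11/400: DF=(3950121/4000000 − 11/400·(0))/(1+11/400) = 9611/10000 ≈ 0.961100
step 2 [1y] bond c/2=1/200: DF=(1844339/2000000 − 1/200·(0.961100))/(1+1/200) = 1141/1250 ≈ 0.912800
step 3 [1.5y] swap r/2=1260/27479: DF=(1 − 1260/27479·(0.961100+0.912800))/(1+1260/27479) = 437/500 ≈ 0.874000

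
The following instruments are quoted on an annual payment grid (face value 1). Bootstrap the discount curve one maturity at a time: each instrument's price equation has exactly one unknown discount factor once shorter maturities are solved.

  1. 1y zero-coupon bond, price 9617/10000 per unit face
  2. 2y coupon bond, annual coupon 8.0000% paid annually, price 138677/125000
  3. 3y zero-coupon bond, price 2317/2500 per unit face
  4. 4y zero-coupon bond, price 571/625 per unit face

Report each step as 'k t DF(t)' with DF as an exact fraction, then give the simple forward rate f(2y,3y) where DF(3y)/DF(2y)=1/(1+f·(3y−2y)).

1 1 9617/10000
2 2 239/250
3 3 2317/2500
4 4 571/625
f(2y,3y) = ((239/250)/(2317/2500) − 1)/(1) = 73/2317 ≈ 3.1506%

step 1 [1y] zero: DF = P = 9617/10000 ≈ 0.961700
step 2 [2y] bond c/1=2/25: DF=(138677/125000 − 2/25·(0.961700))/(1+2/25) = 239/250 ≈ 0.956000
step 3 [3y] zero: DF = P = 2317/2500 ≈ 0.926800
step 4 [4y] zero: DF = P = 571/625 ≈ 0.913600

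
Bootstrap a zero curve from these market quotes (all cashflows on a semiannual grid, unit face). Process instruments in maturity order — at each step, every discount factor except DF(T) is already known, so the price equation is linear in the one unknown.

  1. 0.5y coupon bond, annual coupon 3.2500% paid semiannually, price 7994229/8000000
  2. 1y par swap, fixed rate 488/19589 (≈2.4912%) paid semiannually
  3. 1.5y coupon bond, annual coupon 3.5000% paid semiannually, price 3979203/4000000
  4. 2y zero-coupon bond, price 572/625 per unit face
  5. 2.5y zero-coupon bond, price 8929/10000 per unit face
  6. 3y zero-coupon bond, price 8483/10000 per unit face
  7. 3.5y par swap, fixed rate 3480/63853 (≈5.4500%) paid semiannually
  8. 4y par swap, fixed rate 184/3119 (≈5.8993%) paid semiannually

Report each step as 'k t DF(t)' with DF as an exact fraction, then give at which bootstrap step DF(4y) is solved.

1 1/2 9833/10000
2 1 2439/2500
3 3/2 118/125
4 2 572/625
5 5/2 8929/10000
6 3 8483/10000
7 7/2 413/500
8 4 1971/2500
DF(4y) is solved at step 8

step 1 [0.5y] bond c/2=13/800: DF=(7994229/8000000 − 13/800·(0))/(1+13/800) = 9833/10000 ≈ 0.983300
step 2 [1y] swap r/2=244/19589: DF=(1 − 244/19589·(0.983300))/(1+244/19589) = 2439/2500 ≈ 0.975600
step 3 [1.5y] bond c/2=7/400: DF=(3979203/4000000 − 7/400·(0.983300+0.975600))/(1+7/400) = 118/125 ≈ 0.944000
step 4 [2y] zero: DF = P = 572/625 ≈ 0.915200
step 5 [2.5y] zero: DF = P = 8929/10000 ≈ 0.892900
step 6 [3y] zero: DF = P = 8483/10000 ≈ 0.848300
step 7 [3.5y] swap r/2=1740/63853: DF=(1 − 1740/63853·(0.983300+0.975600+0.944000+0.915200+0.892900+0.848300))/(1+1740/63853) = 413/500 ≈ 0.826000
step 8 [4y] swap r/2=92/3119: DF=(1 − 92/3119·(0.983300+0.975600+0.944000+0.915200+0.892900+0.848300+0.826000))/(1+92/3119) = 1971/2500 ≈ 0.788400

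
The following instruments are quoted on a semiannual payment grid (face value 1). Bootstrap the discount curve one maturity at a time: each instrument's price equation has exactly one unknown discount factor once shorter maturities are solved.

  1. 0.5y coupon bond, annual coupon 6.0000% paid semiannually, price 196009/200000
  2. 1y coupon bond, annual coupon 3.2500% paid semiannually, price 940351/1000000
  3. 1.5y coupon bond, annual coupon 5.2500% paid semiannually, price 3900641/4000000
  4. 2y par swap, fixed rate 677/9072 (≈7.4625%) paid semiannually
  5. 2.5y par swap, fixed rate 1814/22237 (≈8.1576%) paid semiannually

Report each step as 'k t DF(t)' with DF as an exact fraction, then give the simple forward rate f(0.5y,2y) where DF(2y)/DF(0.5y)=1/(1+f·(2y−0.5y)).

1 1/2 1903/2000
2 1 9101/10000
3 3/2 4513/5000
4 2 4323/5000
5 5/2 4093/5000
f(0.5y,2y) = ((1903/2000)/(4323/5000) − 1)/(3/2) = 79/1179 ≈ 6.7006%

step 1 [0.5y] bond c/2=3/100: DF=(196009/200000 − 3/100·(0))/(1+3/100) = 1903/2000 ≈ 0.951500
step 2 [1y] bond c/2=13/800: DF=(940351/1000000 − 13/800·(0.951500))/(1+13/800) = 9101/10000 ≈ 0.910100
step 3 [1.5y] bond c/2=21/800: DF=(3900641/4000000 − 21/800·(0.951500+0.910100))/(1+21/800) = 4513/5000 ≈ 0.902600
step 4 [2y] swap r/2=677/18144: DF=(1 − 677/18144·(0.951500+0.910100+0.902600))/(1+677/18144) = 4323/5000 ≈ 0.864600
step 5 [2.5y] swap r/2=907/22237: DF=(1 − 907/22237·(0.951500+0.910100+0.902600+0.864600))/(1+907/22237) = 4093/5000 ≈ 0.818600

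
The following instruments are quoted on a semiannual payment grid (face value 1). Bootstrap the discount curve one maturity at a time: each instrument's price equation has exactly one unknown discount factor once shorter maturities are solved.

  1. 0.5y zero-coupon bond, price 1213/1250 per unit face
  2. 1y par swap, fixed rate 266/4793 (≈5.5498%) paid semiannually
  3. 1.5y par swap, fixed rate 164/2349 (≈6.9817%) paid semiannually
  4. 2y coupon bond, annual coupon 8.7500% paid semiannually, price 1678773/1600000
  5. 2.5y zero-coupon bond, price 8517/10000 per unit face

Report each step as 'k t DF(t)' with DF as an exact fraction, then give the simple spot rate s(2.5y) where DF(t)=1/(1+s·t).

1 1/2 1213/1250
2 1 2367/2500
3 3/2 1127/1250
4 2 8871/10000
5 5/2 8517/10000
s(2.5y) = (1/(8517/10000) − 1)/(5/2) = 2966/42585 ≈ 6.9649%

step 1 [0.5y] zero: DF = P = 1213/1250 ≈ 0.970400
step 2 [1y] swap r/2=133/4793: DF=(1 − 133/4793·(0.970400))/(1+133/4793) = 2367/2500 ≈ 0.946800
step 3 [1.5y] swap r/2=82/2349: DF=(1 − 82/2349·(0.970400+0.946800))/(1+82/2349) = 1127/1250 ≈ 0.901600
step 4 [2y] bond c/2=7/160: DF=(1678773/1600000 − 7/160·(0.970400+0.946800+0.901600))/(1+7/160) = 8871/10000 ≈ 0.887100
step 5 [2.5y] zero: DF = P = 8517/10000 ≈ 0.851700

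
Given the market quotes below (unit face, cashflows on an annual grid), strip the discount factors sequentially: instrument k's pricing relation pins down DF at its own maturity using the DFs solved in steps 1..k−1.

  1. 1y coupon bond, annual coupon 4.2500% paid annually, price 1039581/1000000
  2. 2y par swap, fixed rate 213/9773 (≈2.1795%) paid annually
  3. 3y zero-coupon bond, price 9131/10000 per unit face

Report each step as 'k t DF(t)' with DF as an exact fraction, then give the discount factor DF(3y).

1 1 2493/2500
2 2 4787/5000
3 3 9131/10000
DF(3y) = 9131/10000 ≈ 0.913100

step 1 [1y] bond c/1=17/400: DF=(1039581/1000000 − 17/400·(0))/(1+17/400) = 2493/2500 ≈ 0.997200
step 2 [2y] swap r/1=213/9773: DF=(1 − 213/9773·(0.997200))/(1+213/9773) = 4787/5000 ≈ 0.957400
step 3 [3y] zero: DF = P = 9131/10000 ≈ 0.913100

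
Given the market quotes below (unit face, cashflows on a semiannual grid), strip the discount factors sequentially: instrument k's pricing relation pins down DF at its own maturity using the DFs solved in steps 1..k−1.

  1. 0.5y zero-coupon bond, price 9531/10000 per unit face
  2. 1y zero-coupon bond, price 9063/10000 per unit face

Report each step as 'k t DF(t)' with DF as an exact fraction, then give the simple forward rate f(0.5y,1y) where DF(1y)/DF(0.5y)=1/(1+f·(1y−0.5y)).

step 1 [0.5y] zero: DF = P = 9531/10000 ≈ 0.953100
step 2 [1y] zero: DF = P = 9063/10000 ≈ 0.906300

1 1/2 9531/10000
2 1 9063/10000
f(0.5y,1y) = ((9531/10000)/(9063/10000) − 1)/(1/2) = 104/1007 ≈ 10.3277%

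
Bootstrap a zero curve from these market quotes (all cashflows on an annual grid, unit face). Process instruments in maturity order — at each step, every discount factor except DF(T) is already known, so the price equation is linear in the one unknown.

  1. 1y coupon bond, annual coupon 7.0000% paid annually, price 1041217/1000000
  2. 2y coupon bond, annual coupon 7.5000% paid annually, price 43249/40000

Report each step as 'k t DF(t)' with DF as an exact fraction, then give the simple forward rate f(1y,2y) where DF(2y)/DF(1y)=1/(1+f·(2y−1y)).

step 1 [1y] bond c/1=7/100: DF=(1041217/1000000 − 7/100·(0))/(1+7/100) = 9731/10000 ≈ 0.973100
step 2 [2y] bond c/1=3/40: DF=(43249/40000 − 3/40·(0.973100))/(1+3/40) = 9379/10000 ≈ 0.937900

1 1 9731/10000
2 2 9379/10000
f(1y,2y) = ((9731/10000)/(9379/10000) − 1)/(1) = 352/9379 ≈ 3.7531%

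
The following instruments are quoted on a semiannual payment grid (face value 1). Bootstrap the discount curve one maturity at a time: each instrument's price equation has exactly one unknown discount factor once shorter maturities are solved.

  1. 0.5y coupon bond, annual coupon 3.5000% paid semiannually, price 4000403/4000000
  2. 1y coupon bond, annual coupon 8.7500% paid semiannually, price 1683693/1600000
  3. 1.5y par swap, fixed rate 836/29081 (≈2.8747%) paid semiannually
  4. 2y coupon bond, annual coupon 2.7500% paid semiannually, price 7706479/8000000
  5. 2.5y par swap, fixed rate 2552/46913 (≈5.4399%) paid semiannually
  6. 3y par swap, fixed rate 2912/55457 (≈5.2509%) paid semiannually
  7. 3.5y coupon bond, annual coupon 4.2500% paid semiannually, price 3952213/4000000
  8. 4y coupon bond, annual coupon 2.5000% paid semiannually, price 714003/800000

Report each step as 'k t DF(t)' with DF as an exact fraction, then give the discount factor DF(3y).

step 1 [0.5y] bond c/2=7/400: DF=(4000403/4000000 − 7/400·(0))/(1+7/400) = 9829/10000 ≈ 0.982900
step 2 [1y] bond c/2=7/160: DF=(1683693/1600000 − 7/160·(0.982900))/(1+7/160) = 967/1000 ≈ 0.967000
step 3 [1.5y] swap r/2=418/29081: DF=(1 − 418/29081·(0.982900+0.967000))/(1+418/29081) = 4791/5000 ≈ 0.958200
step 4 [2y] bond c/2=11/800: DF=(7706479/8000000 − 11/800·(0.982900+0.967000+0.958200))/(1+11/800) = 2277/2500 ≈ 0.910800
step 5 [2.5y] swap r/2=1276/46913: DF=(1 − 1276/46913·(0.982900+0.967000+0.958200+0.910800))/(1+1276/46913) = 2181/2500 ≈ 0.872400
step 6 [3y] swap r/2=1456/55457: DF=(1 − 1456/55457·(0.982900+0.967000+0.958200+0.910800+0.872400))/(1+1456/55457) = 534/625 ≈ 0.854400
step 7 [3.5y] bond c/2=17/800: DF=(3952213/4000000 − 17/800·(0.982900+0.967000+0.958200+0.910800+0.872400+0.854400))/(1+17/800) = 8521/10000 ≈ 0.852100
step 8 [4y] bond c/2=1/80: DF=(714003/800000 − 1/80·(0.982900+0.967000+0.958200+0.910800+0.872400+0.854400+0.852100))/(1+1/80) = 321/400 ≈ 0.802500

1 1/2 9829/10000
2 1 967/1000
3 3/2 4791/5000
4 2 2277/2500
5 5/2 2181/2500
6 3 534/625
7 7/2 8521/10000
8 4 321/400
DF(3y) = 534/625 ≈ 0.854400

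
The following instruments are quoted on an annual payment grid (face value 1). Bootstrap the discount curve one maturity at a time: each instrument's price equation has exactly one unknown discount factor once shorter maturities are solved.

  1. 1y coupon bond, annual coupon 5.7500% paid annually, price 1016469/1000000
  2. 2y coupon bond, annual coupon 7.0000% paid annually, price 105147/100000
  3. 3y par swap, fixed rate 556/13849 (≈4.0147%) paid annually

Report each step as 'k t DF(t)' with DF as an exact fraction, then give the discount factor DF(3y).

step 1 [1y] bond c/1=23/400: DF=(1016469/1000000 − 23/400·(0))/(1+23/400) = 2403/2500 ≈ 0.961200
step 2 [2y] bond c/1=7/100: DF=(105147/100000 − 7/100·(0.961200))/(1+7/100) = 4599/5000 ≈ 0.919800
step 3 [3y] swap r/1=556/13849: DF=(1 − 556/13849·(0.961200+0.919800))/(1+556/13849) = 1111/1250 ≈ 0.888800

1 1 2403/2500
2 2 4599/5000
3 3 1111/1250
DF(3y) = 1111/1250 ≈ 0.888800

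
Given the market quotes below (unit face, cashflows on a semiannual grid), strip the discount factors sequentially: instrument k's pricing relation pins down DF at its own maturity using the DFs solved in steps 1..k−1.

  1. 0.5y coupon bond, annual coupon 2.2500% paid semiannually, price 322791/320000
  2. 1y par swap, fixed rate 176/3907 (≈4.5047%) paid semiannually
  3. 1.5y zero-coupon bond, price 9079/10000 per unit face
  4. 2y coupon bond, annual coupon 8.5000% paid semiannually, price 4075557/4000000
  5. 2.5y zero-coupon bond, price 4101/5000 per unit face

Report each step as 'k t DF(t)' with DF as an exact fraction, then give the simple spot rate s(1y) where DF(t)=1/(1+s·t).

step 1 [0.5y] bond c/2=9/800: DF=(322791/320000 − 9/800·(0))/(1+9/800) = 399/400 ≈ 0.997500
step 2 [1y] swap r/2=88/3907: DF=(1 − 88/3907·(0.997500))/(1+88/3907) = 239/250 ≈ 0.956000
step 3 [1.5y] zero: DF = P = 9079/10000 ≈ 0.907900
step 4 [2y] bond c/2=17/400: DF=(4075557/4000000 − 17/400·(0.997500+0.956000+0.907900))/(1+17/400) = 8607/10000 ≈ 0.860700
step 5 [2.5y] zero: DF = P = 4101/5000 ≈ 0.820200

1 1/2 399/400
2 1 239/250
3 3/2 9079/10000
4 2 8607/10000
5 5/2 4101/5000
s(1y) = (1/(239/250) − 1)/(1) = 11/239 ≈ 4.6025%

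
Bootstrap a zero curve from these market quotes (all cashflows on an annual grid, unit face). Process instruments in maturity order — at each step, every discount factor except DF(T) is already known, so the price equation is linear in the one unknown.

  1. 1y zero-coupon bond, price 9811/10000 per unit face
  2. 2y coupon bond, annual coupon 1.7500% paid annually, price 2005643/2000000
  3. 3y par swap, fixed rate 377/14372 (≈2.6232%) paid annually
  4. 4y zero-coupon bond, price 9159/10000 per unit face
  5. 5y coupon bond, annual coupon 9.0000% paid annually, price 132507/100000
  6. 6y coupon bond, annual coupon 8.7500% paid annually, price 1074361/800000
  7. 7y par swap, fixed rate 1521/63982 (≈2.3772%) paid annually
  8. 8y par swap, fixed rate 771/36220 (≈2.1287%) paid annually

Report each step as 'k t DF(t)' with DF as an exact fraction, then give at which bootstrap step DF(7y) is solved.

1 1 9811/10000
2 2 9687/10000
3 3 4623/5000
4 4 9159/10000
5 5 9027/10000
6 6 8573/10000
7 7 8479/10000
8 8 4229/5000
DF(7y) is solved at step 7

step 1 [1y] zero: DF = P = 9811/10000 ≈ 0.981100
step 2 [2y] bond c/1=7/400: DF=(2005643/2000000 − 7/400·(0.981100))/(1+7/400) = 9687/10000 ≈ 0.968700
step 3 [3y] swap r/1=377/14372: DF=(1 − 377/14372·(0.981100+0.968700))/(1+377/14372) = 4623/5000 ≈ 0.924600
step 4 [4y] zero: DF = P = 9159/10000 ≈ 0.915900
step 5 [5y] bond c/1=9/100: DF=(132507/100000 − 9/100·(0.981100+0.968700+0.924600+0.915900))/(1+9/100) = 9027/10000 ≈ 0.902700
step 6 [6y] bond c/1=7/80: DF=(1074361/800000 − 7/80·(0.981100+0.968700+0.924600+0.915900+0.902700))/(1+7/80) = 8573/10000 ≈ 0.857300
step 7 [7y] swap r/1=1521/63982: DF=(1 − 1521/63982·(0.981100+0.968700+0.924600+0.915900+0.902700+0.857300))/(1+1521/63982) = 8479/10000 ≈ 0.847900
step 8 [8y] swap r/1=771/36220: DF=(1 − 771/36220·(0.981100+0.968700+0.924600+0.915900+0.902700+0.857300+0.847900))/(1+771/36220) = 4229/5000 ≈ 0.845800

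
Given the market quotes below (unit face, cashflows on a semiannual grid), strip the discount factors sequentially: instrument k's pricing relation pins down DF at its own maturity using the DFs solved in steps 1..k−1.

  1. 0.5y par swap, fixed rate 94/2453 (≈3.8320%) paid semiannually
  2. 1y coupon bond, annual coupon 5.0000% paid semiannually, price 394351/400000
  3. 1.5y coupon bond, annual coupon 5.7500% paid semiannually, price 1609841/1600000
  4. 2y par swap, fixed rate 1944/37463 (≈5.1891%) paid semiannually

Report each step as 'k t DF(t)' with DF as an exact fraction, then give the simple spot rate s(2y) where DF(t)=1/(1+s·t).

step 1 [0.5y] swap r/2=47/2453: DF=(1 − 47/2453·(0))/(1+47/2453) = 2453/2500 ≈ 0.981200
step 2 [1y] bond c/2=1/40: DF=(394351/400000 − 1/40·(0.981200))/(1+1/40) = 9379/10000 ≈ 0.937900
step 3 [1.5y] bond c/2=23/800: DF=(1609841/1600000 − 23/800·(0.981200+0.937900))/(1+23/800) = 2311/2500 ≈ 0.924400
step 4 [2y] swap r/2=972/37463: DF=(1 − 972/37463·(0.981200+0.937900+0.924400))/(1+972/37463) = 2257/2500 ≈ 0.902800

1 1/2 2453/2500
2 1 9379/10000
3 3/2 2311/2500
4 2 2257/2500
s(2y) = (1/(2257/2500) − 1)/(2) = 243/4514 ≈ 5.3833%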